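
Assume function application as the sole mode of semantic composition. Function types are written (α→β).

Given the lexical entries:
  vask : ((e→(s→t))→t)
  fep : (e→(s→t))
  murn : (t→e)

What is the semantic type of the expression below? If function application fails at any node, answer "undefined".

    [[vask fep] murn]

e

[vask fep]: vask is ((e→(s→t))→t), fep is (e→(s→t)); result t.
[[vask fep] murn]: murn is (t→e), [vask fep] is t; result e.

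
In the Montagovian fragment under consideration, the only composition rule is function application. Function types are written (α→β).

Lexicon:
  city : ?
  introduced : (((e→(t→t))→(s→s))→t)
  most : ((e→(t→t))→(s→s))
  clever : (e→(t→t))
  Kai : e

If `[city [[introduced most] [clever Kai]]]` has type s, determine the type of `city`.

[city [[introduced most] [clever Kai]]] is required to be s. [[introduced most] [clever Kai]] : t cannot yield s as functor, so city : (t→s).

(t→s)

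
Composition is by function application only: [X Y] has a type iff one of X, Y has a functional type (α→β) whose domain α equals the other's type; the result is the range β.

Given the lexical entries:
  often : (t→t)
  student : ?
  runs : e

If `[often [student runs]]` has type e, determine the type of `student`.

(e→((t→t)→e))

For [often [student runs]] to have type e with often of type (t→t), [student runs] must be the function: [student runs] : ((t→t)→e).
For [student runs] to have type ((t→t)→e) with runs of type e, student must be the function: student : (e→((t→t)→e)).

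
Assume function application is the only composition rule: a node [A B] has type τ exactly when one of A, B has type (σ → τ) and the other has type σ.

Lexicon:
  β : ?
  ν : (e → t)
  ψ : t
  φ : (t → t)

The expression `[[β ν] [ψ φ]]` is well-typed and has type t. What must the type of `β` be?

At [[β ν] [ψ φ]] (required: t): [ψ φ] is t, which is not a function with range t; hence [β ν] is the functor — type (t → t).
At [β ν] (required: (t → t)): ν is (e → t), which is not a function with range (t → t); hence β is the functor — type ((e → t) → (t → t)).

((e → t) → (t → t))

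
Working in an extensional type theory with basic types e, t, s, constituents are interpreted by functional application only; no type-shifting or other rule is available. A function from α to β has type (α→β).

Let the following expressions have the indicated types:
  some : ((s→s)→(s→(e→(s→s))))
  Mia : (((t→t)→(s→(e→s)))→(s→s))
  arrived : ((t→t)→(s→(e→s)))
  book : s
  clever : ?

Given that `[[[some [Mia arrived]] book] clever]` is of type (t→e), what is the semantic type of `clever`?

For [[[some [Mia arrived]] book] clever] to have type (t→e) with [[some [Mia arrived]] book] of type (e→(s→s)), clever must be the function: clever : ((e→(s→s))→(t→e)).

((e→(s→s))→(t→e))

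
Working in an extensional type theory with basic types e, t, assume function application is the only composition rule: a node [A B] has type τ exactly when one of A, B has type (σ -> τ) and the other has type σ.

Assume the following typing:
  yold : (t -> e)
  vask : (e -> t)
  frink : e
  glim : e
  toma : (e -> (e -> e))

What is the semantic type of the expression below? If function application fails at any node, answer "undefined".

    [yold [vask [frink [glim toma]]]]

[glim toma] — toma of type (e -> (e -> e)) combines with glim of type e: type (e -> e).
[frink [glim toma]] — [glim toma] of type (e -> e) combines with frink of type e: type e.
[vask [frink [glim toma]]] — vask of type (e -> t) combines with [frink [glim toma]] of type e: type t.
[yold [vask [frink [glim toma]]]] — yold of type (t -> e) combines with [vask [frink [glim toma]]] of type t: type e.

e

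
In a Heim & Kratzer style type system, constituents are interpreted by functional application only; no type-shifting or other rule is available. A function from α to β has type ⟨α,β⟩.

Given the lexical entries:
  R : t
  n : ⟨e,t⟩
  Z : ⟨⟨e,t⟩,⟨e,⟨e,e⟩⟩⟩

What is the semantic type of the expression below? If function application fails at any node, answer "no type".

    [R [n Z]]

[n Z]: ⟨⟨e,t⟩,⟨e,⟨e,e⟩⟩⟩ applied to ⟨e,t⟩ yields ⟨e,⟨e,e⟩⟩.
[R [n Z]]: t and ⟨e,⟨e,e⟩⟩ cannot combine by function application — type clash.

no type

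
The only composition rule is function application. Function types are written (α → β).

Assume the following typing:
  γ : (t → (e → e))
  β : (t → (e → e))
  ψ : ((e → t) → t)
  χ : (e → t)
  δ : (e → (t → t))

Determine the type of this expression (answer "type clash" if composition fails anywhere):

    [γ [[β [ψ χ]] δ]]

At [ψ χ], ψ : ((e → t) → t) takes χ : (e → t), giving t.
At [β [ψ χ]], β : (t → (e → e)) takes [ψ χ] : t, giving (e → e).
[[β [ψ χ]] δ]: (e → e) and (e → (t → t)) cannot combine by function application — type clash.

type clash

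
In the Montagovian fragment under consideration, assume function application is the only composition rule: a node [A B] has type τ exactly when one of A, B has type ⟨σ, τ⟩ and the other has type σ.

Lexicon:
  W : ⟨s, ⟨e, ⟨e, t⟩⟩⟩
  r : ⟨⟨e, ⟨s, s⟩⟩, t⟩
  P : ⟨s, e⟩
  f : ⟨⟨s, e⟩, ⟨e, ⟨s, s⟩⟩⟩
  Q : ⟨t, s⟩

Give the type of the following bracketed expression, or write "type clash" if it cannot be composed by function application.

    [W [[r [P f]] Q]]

[P f]: ⟨⟨s, e⟩, ⟨e, ⟨s, s⟩⟩⟩ applied to ⟨s, e⟩ yields ⟨e, ⟨s, s⟩⟩.
[r [P f]]: ⟨⟨e, ⟨s, s⟩⟩, t⟩ applied to ⟨e, ⟨s, s⟩⟩ yields t.
[[r [P f]] Q]: ⟨t, s⟩ applied to t yields s.
[W [[r [P f]] Q]]: ⟨s, ⟨e, ⟨e, t⟩⟩⟩ applied to s yields ⟨e, ⟨e, t⟩⟩.

⟨e, ⟨e, t⟩⟩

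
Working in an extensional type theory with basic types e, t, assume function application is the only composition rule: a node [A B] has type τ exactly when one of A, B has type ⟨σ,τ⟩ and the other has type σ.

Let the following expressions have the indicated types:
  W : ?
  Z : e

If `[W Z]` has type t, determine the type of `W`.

⟨e,t⟩

[W Z] must have type t. The sister Z has type e; that is not a function onto t, so W must be the functor, of type ⟨e,t⟩.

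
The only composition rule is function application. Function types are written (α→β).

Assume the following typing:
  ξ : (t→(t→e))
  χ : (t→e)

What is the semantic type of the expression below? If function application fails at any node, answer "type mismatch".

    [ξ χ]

[ξ χ]: (t→(t→e)) and (t→e) cannot combine by function application — type clash.

type mismatch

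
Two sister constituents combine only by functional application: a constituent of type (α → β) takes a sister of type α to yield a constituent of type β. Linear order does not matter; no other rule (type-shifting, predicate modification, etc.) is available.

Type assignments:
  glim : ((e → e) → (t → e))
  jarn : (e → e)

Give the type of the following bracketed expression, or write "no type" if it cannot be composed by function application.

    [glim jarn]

[glim jarn]: glim is ((e → e) → (t → e)), jarn is (e → e); result (t → e).

(t → e)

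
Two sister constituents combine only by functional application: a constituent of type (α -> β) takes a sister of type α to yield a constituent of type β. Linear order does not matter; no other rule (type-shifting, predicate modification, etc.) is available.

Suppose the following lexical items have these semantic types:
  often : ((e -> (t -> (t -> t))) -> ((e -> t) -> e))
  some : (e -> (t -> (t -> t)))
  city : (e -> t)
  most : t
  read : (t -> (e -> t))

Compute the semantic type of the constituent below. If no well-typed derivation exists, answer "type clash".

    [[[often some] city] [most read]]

t

[often some] — often of type ((e -> (t -> (t -> t))) -> ((e -> t) -> e)) combines with some of type (e -> (t -> (t -> t))): type ((e -> t) -> e).
[[often some] city] — [often some] of type ((e -> t) -> e) combines with city of type (e -> t): type e.
[most read] — read of type (t -> (e -> t)) combines with most of type t: type (e -> t).
[[[often some] city] [most read]] — [most read] of type (e -> t) combines with [[often some] city] of type e: type t.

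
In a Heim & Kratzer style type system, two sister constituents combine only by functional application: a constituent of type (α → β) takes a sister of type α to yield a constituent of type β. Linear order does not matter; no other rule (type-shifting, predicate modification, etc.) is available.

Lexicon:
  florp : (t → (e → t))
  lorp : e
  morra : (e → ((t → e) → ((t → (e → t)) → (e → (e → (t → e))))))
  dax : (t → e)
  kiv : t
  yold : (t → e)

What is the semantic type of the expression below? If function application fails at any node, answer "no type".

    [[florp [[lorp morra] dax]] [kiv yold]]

(e → (t → e))

[lorp morra]: morra is (e → ((t → e) → ((t → (e → t)) → (e → (e → (t → e)))))), lorp is e; result ((t → e) → ((t → (e → t)) → (e → (e → (t → e))))).
[[lorp morra] dax]: [lorp morra] is ((t → e) → ((t → (e → t)) → (e → (e → (t → e))))), dax is (t → e); result ((t → (e → t)) → (e → (e → (t → e)))).
[florp [[lorp morra] dax]]: [[lorp morra] dax] is ((t → (e → t)) → (e → (e → (t → e)))), florp is (t → (e → t)); result (e → (e → (t → e))).
[kiv yold]: yold is (t → e), kiv is t; result e.
[[florp [[lorp morra] dax]] [kiv yold]]: [florp [[lorp morra] dax]] is (e → (e → (t → e))), [kiv yold] is e; result (e → (t → e)).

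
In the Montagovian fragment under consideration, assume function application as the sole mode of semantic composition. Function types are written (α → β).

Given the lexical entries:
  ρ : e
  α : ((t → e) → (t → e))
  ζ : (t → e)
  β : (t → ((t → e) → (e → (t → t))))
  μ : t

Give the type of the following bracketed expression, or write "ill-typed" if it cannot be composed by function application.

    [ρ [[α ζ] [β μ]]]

[α ζ] — α of type ((t → e) → (t → e)) combines with ζ of type (t → e): type (t → e).
[β μ] — β of type (t → ((t → e) → (e → (t → t)))) combines with μ of type t: type ((t → e) → (e → (t → t))).
[[α ζ] [β μ]] — [β μ] of type ((t → e) → (e → (t → t))) combines with [α ζ] of type (t → e): type (e → (t → t)).
[ρ [[α ζ] [β μ]]] — [[α ζ] [β μ]] of type (e → (t → t)) combines with ρ of type e: type (t → t).

(t → t)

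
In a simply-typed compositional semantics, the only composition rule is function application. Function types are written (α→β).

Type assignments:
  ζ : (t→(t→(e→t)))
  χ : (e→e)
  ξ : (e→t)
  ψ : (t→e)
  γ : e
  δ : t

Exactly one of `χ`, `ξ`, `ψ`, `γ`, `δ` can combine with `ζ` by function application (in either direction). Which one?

δ

χ : (e→e) — does not combine with ζ.
ξ : (e→t) — does not combine with ζ.
ψ : (t→e) — does not combine with ζ.
γ : e — does not combine with ζ.
δ — combines: ζ : (t→(t→(e→t))) takes δ : t as argument, giving (t→(e→t)).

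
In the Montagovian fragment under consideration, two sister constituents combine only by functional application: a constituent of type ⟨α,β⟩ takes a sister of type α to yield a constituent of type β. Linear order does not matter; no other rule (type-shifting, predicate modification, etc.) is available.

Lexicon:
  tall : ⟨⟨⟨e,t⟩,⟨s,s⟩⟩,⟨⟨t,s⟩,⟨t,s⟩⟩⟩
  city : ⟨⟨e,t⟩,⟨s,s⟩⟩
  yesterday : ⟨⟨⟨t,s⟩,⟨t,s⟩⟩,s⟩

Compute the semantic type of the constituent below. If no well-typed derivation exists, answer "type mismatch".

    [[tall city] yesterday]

s

[tall city] — tall of type ⟨⟨⟨e,t⟩,⟨s,s⟩⟩,⟨⟨t,s⟩,⟨t,s⟩⟩⟩ combines with city of type ⟨⟨e,t⟩,⟨s,s⟩⟩: type ⟨⟨t,s⟩,⟨t,s⟩⟩.
[[tall city] yesterday] — yesterday of type ⟨⟨⟨t,s⟩,⟨t,s⟩⟩,s⟩ combines with [tall city] of type ⟨⟨t,s⟩,⟨t,s⟩⟩: type s.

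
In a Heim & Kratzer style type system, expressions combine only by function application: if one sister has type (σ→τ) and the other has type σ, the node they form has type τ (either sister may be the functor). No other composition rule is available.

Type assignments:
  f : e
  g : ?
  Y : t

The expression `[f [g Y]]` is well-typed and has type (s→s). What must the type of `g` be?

(t→(e→(s→s)))

At [f [g Y]] (required: (s→s)): f is e, which is not a function with range (s→s); hence [g Y] is the functor — type (e→(s→s)).
At [g Y] (required: (e→(s→s))): Y is t, which is not a function with range (e→(s→s)); hence g is the functor — type (t→(e→(s→s))).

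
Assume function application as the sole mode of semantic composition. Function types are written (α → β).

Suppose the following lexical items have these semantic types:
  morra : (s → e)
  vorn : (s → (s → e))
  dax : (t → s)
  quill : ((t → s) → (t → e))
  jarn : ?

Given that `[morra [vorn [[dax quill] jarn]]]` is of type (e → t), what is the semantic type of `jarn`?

((t → e) → ((s → (s → e)) → ((s → e) → (e → t))))

[morra [vorn [[dax quill] jarn]]] must have type (e → t). The sister morra has type (s → e); that is not a function onto (e → t), so [vorn [[dax quill] jarn]] must be the functor, of type ((s → e) → (e → t)).
[vorn [[dax quill] jarn]] must have type ((s → e) → (e → t)). The sister vorn has type (s → (s → e)); that is not a function onto ((s → e) → (e → t)), so [[dax quill] jarn] must be the functor, of type ((s → (s → e)) → ((s → e) → (e → t))).
[[dax quill] jarn] must have type ((s → (s → e)) → ((s → e) → (e → t))). The sister [dax quill] has type (t → e); that is not a function onto ((s → (s → e)) → ((s → e) → (e → t))), so jarn must be the functor, of type ((t → e) → ((s → (s → e)) → ((s → e) → (e → t)))).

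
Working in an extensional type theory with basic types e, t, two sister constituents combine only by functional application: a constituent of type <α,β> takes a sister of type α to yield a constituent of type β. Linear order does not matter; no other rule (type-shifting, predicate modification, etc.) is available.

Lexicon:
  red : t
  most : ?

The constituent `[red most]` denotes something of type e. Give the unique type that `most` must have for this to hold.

For [red most] to have type e with red of type t, most must be the function: most : <t,e>.

<t,e>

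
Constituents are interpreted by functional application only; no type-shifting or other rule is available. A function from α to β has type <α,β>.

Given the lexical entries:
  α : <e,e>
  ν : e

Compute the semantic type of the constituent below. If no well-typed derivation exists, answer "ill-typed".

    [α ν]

[α ν]: functor α : <e,e>, argument ν : e; result e.

e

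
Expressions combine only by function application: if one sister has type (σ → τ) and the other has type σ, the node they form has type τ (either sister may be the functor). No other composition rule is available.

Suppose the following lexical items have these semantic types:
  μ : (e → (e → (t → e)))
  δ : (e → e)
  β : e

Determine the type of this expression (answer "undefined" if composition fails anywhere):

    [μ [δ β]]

(e → (t → e))

[δ β]: δ is (e → e), β is e; result e.
[μ [δ β]]: μ is (e → (e → (t → e))), [δ β] is e; result (e → (t → e)).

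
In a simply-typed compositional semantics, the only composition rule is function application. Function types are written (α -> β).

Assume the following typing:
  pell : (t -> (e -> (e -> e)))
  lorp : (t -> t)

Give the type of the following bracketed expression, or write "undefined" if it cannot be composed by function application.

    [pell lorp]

undefined

[pell lorp]: (t -> (e -> (e -> e))) with (t -> t) — neither is a function whose domain matches the other; composition fails here.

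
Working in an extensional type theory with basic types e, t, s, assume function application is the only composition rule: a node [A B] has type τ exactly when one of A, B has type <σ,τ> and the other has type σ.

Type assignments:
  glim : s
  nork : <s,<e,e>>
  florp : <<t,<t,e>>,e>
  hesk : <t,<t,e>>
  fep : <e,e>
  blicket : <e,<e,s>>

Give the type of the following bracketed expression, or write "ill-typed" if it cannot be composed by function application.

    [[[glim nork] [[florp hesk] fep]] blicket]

<e,s>

[glim nork]: nork is <s,<e,e>>, glim is s; result <e,e>.
[florp hesk]: florp is <<t,<t,e>>,e>, hesk is <t,<t,e>>; result e.
[[florp hesk] fep]: fep is <e,e>, [florp hesk] is e; result e.
[[glim nork] [[florp hesk] fep]]: [glim nork] is <e,e>, [[florp hesk] fep] is e; result e.
[[[glim nork] [[florp hesk] fep]] blicket]: blicket is <e,<e,s>>, [[glim nork] [[florp hesk] fep]] is e; result <e,s>.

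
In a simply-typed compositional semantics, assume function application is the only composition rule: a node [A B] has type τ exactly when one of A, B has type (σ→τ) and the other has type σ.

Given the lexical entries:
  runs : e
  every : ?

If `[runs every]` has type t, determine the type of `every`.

At [runs every] (required: t): runs is e, which is not a function with range t; hence every is the functor — type (e→t).

(e→t)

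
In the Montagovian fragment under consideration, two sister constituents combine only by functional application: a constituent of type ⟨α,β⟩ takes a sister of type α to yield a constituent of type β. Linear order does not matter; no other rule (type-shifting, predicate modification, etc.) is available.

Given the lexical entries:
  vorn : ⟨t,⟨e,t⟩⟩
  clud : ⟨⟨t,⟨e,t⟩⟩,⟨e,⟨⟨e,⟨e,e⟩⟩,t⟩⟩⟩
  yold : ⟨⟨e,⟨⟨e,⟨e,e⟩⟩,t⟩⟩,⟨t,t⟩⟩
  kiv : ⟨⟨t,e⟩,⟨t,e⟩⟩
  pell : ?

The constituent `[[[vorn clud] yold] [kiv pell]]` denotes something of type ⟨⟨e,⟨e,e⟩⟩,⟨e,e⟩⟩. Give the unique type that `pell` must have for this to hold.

⟨⟨⟨t,e⟩,⟨t,e⟩⟩,⟨⟨t,t⟩,⟨⟨e,⟨e,e⟩⟩,⟨e,e⟩⟩⟩⟩

At [[[vorn clud] yold] [kiv pell]] (required: ⟨⟨e,⟨e,e⟩⟩,⟨e,e⟩⟩): [[vorn clud] yold] is ⟨t,t⟩, which is not a function with range ⟨⟨e,⟨e,e⟩⟩,⟨e,e⟩⟩; hence [kiv pell] is the functor — type ⟨⟨t,t⟩,⟨⟨e,⟨e,e⟩⟩,⟨e,e⟩⟩⟩.
At [kiv pell] (required: ⟨⟨t,t⟩,⟨⟨e,⟨e,e⟩⟩,⟨e,e⟩⟩⟩): kiv is ⟨⟨t,e⟩,⟨t,e⟩⟩, which is not a function with range ⟨⟨t,t⟩,⟨⟨e,⟨e,e⟩⟩,⟨e,e⟩⟩⟩; hence pell is the functor — type ⟨⟨⟨t,e⟩,⟨t,e⟩⟩,⟨⟨t,t⟩,⟨⟨e,⟨e,e⟩⟩,⟨e,e⟩⟩⟩⟩.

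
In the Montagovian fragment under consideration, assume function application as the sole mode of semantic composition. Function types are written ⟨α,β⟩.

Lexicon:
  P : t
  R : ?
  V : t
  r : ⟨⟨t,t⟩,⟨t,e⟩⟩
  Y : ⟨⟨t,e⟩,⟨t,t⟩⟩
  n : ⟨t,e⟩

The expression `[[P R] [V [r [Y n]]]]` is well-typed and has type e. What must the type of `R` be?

⟨t,⟨e,e⟩⟩

At [[P R] [V [r [Y n]]]] (required: e): [V [r [Y n]]] is e, which is not a function with range e; hence [P R] is the functor — type ⟨e,e⟩.
At [P R] (required: ⟨e,e⟩): P is t, which is not a function with range ⟨e,e⟩; hence R is the functor — type ⟨t,⟨e,e⟩⟩.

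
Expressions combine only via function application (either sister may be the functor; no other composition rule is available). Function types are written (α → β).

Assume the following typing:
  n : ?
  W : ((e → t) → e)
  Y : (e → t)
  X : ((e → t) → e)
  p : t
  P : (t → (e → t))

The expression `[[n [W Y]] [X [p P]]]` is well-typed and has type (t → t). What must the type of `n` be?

For [[n [W Y]] [X [p P]]] to have type (t → t) with [X [p P]] of type e, [n [W Y]] must be the function: [n [W Y]] : (e → (t → t)).
For [n [W Y]] to have type (e → (t → t)) with [W Y] of type e, n must be the function: n : (e → (e → (t → t))).

(e → (e → (t → t)))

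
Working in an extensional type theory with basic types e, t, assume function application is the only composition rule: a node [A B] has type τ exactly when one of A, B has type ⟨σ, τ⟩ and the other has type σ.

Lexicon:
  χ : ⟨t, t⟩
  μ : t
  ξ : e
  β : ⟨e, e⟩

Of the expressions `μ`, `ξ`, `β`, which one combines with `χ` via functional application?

μ — combines: χ : ⟨t, t⟩ takes μ : t as argument, giving t.
ξ : e — no; χ wants t, and ξ wants nothing (atomic).
β : ⟨e, e⟩ — no; χ wants t, and β wants e.

μ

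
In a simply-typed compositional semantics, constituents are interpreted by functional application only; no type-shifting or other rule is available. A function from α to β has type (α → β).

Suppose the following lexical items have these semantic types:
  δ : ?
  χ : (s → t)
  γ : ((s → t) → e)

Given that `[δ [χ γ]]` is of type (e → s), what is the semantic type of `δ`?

For [δ [χ γ]] to have type (e → s) with [χ γ] of type e, δ must be the function: δ : (e → (e → s)).

(e → (e → s))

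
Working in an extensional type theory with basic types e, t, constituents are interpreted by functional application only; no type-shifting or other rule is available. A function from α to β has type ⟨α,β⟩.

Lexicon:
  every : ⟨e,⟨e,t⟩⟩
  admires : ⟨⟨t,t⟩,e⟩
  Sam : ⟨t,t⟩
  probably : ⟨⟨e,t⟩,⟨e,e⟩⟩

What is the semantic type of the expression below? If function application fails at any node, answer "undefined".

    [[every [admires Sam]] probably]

[admires Sam] — admires of type ⟨⟨t,t⟩,e⟩ combines with Sam of type ⟨t,t⟩: type e.
[every [admires Sam]] — every of type ⟨e,⟨e,t⟩⟩ combines with [admires Sam] of type e: type ⟨e,t⟩.
[[every [admires Sam]] probably] — probably of type ⟨⟨e,t⟩,⟨e,e⟩⟩ combines with [every [admires Sam]] of type ⟨e,t⟩: type ⟨e,e⟩.

⟨e,e⟩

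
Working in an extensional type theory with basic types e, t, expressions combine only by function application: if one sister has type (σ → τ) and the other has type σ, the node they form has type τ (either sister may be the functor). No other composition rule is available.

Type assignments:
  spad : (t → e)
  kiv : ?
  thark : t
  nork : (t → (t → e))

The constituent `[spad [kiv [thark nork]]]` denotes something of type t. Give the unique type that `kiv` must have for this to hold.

((t → e) → ((t → e) → t))

[spad [kiv [thark nork]]] must have type t. The sister spad has type (t → e); that is not a function onto t, so [kiv [thark nork]] must be the functor, of type ((t → e) → t).
[kiv [thark nork]] must have type ((t → e) → t). The sister [thark nork] has type (t → e); that is not a function onto ((t → e) → t), so kiv must be the functor, of type ((t → e) → ((t → e) → t)).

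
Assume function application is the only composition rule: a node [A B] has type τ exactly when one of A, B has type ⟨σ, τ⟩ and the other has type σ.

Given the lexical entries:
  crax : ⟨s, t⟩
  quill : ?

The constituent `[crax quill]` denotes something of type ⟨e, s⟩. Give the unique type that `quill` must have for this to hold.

[crax quill] is required to be ⟨e, s⟩. crax : ⟨s, t⟩ cannot yield ⟨e, s⟩ as functor, so quill : ⟨⟨s, t⟩, ⟨e, s⟩⟩.

⟨⟨s, t⟩, ⟨e, s⟩⟩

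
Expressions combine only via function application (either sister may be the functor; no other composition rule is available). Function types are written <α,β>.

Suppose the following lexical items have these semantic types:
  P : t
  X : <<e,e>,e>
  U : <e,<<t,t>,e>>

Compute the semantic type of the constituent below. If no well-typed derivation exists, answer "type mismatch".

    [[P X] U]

[P X]: t with <<e,e>,e> — neither is a function whose domain matches the other; composition fails here.

type mismatch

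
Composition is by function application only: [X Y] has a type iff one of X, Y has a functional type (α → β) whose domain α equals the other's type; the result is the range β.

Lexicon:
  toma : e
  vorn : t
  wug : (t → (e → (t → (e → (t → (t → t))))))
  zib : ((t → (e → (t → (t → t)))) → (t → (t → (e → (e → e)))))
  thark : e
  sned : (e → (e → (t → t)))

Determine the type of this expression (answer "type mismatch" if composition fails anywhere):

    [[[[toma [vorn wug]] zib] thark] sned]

type mismatch

[vorn wug]: functor wug : (t → (e → (t → (e → (t → (t → t)))))), argument vorn : t; result (e → (t → (e → (t → (t → t))))).
[toma [vorn wug]]: functor [vorn wug] : (e → (t → (e → (t → (t → t))))), argument toma : e; result (t → (e → (t → (t → t)))).
[[toma [vorn wug]] zib]: functor zib : ((t → (e → (t → (t → t)))) → (t → (t → (e → (e → e))))), argument [toma [vorn wug]] : (t → (e → (t → (t → t)))); result (t → (t → (e → (e → e)))).
[[[toma [vorn wug]] zib] thark]: (t → (t → (e → (e → e)))) and e cannot combine by function application — type clash.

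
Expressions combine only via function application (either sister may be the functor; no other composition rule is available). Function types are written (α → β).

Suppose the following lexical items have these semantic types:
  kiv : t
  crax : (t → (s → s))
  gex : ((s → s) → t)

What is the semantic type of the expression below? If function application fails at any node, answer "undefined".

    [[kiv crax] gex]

[kiv crax] — crax of type (t → (s → s)) combines with kiv of type t: type (s → s).
[[kiv crax] gex] — gex of type ((s → s) → t) combines with [kiv crax] of type (s → s): type t.

t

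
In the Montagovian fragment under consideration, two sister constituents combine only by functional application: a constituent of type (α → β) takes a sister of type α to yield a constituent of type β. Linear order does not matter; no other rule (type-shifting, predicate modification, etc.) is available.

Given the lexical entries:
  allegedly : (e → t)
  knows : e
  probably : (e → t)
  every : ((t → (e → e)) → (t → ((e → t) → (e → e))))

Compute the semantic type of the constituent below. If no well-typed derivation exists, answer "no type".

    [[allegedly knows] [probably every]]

no type

At [allegedly knows], allegedly : (e → t) takes knows : e, giving t.
[probably every]: (e → t) with ((t → (e → e)) → (t → ((e → t) → (e → e)))) — neither is a function whose domain matches the other; composition fails here.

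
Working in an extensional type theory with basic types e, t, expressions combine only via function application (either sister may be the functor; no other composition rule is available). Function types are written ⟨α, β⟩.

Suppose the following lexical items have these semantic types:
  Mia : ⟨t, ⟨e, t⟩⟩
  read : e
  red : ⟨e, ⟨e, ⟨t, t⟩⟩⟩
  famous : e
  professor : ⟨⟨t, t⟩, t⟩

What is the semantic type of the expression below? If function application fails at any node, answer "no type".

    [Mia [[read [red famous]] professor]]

[red famous]: ⟨e, ⟨e, ⟨t, t⟩⟩⟩ applied to e yields ⟨e, ⟨t, t⟩⟩.
[read [red famous]]: ⟨e, ⟨t, t⟩⟩ applied to e yields ⟨t, t⟩.
[[read [red famous]] professor]: ⟨⟨t, t⟩, t⟩ applied to ⟨t, t⟩ yields t.
[Mia [[read [red famous]] professor]]: ⟨t, ⟨e, t⟩⟩ applied to t yields ⟨e, t⟩.

⟨e, t⟩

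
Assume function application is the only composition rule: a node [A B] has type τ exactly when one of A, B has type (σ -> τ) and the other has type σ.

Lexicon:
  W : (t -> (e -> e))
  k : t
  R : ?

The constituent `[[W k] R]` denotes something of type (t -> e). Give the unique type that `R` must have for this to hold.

[[W k] R] must have type (t -> e). The sister [W k] has type (e -> e); that is not a function onto (t -> e), so R must be the functor, of type ((e -> e) -> (t -> e)).

((e -> e) -> (t -> e))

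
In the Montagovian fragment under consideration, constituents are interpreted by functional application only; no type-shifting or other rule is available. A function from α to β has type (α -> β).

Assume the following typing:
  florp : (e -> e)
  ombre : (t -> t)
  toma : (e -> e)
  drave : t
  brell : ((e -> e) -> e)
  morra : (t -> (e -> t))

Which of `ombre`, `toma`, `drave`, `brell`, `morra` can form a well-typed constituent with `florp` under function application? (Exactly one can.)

ombre : (t -> t) — no; florp wants e, and ombre wants t.
toma : (e -> e) — no; florp wants e, and toma wants e.
drave : t — no; florp wants e, and drave wants nothing (atomic).
brell — combines: brell : ((e -> e) -> e) takes florp : (e -> e) as argument, giving e.
morra : (t -> (e -> t)) — no; florp wants e, and morra wants t.

brell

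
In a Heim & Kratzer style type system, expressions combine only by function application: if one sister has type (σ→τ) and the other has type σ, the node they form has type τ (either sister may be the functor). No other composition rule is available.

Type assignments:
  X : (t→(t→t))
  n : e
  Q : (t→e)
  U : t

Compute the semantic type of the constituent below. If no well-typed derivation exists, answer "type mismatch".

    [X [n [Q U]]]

[Q U]: (t→e) applied to t yields e.
[n [Q U]]: e with e — neither is a function whose domain matches the other; composition fails here.

type mismatch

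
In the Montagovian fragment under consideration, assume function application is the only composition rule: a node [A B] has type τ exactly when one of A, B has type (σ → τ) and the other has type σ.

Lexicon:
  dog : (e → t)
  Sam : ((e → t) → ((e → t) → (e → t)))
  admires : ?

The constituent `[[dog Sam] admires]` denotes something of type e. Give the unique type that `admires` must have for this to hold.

(((e → t) → (e → t)) → e)

At [[dog Sam] admires] (required: e): [dog Sam] is ((e → t) → (e → t)), which is not a function with range e; hence admires is the functor — type (((e → t) → (e → t)) → e).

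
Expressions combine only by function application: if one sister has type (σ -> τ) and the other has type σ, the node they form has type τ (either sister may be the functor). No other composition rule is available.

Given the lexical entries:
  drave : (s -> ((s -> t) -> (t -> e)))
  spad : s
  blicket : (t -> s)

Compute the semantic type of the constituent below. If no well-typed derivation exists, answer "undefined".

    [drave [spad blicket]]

At [spad blicket]: neither s nor (t -> s) can take the other as argument; the node is ill-typed.

undefined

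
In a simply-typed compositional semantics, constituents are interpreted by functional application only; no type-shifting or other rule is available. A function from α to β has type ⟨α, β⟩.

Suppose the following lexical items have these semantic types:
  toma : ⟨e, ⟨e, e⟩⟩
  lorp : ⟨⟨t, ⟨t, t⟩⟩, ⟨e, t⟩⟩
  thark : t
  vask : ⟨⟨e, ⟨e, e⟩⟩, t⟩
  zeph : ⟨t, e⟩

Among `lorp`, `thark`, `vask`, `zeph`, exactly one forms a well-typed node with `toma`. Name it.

lorp : ⟨⟨t, ⟨t, t⟩⟩, ⟨e, t⟩⟩ — does not combine with toma.
thark : t — does not combine with toma.
vask — combines: vask : ⟨⟨e, ⟨e, e⟩⟩, t⟩ takes toma : ⟨e, ⟨e, e⟩⟩ as argument, giving t.
zeph : ⟨t, e⟩ — does not combine with toma.

vask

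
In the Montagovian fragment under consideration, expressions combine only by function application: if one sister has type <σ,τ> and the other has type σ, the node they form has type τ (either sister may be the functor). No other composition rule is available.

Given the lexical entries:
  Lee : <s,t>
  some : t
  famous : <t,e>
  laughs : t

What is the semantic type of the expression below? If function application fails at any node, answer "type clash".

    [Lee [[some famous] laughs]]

At [some famous], famous : <t,e> takes some : t, giving e.
At [[some famous] laughs]: neither e nor t can take the other as argument; the node is ill-typed.

type clash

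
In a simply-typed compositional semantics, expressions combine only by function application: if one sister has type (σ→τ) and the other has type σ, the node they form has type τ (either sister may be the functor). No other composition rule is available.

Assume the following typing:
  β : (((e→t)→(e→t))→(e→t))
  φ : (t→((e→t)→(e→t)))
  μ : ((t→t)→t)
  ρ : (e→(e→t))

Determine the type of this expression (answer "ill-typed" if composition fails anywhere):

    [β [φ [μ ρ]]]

ill-typed

At [μ ρ]: neither ((t→t)→t) nor (e→(e→t)) can take the other as argument; the node is ill-typed.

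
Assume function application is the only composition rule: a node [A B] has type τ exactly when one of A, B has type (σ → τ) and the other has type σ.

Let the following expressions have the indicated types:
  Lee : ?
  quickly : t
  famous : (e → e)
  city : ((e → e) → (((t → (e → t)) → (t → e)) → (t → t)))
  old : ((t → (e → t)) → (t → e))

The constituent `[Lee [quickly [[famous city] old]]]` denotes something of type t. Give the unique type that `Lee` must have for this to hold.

At [Lee [quickly [[famous city] old]]] (required: t): [quickly [[famous city] old]] is t, which is not a function with range t; hence Lee is the functor — type (t → t).

(t → t)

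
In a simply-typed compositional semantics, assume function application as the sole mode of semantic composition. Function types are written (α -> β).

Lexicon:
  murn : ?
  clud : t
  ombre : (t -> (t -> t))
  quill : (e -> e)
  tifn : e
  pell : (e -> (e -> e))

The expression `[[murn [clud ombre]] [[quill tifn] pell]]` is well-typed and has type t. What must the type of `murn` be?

((t -> t) -> ((e -> e) -> t))

For [[murn [clud ombre]] [[quill tifn] pell]] to have type t with [[quill tifn] pell] of type (e -> e), [murn [clud ombre]] must be the function: [murn [clud ombre]] : ((e -> e) -> t).
For [murn [clud ombre]] to have type ((e -> e) -> t) with [clud ombre] of type (t -> t), murn must be the function: murn : ((t -> t) -> ((e -> e) -> t)).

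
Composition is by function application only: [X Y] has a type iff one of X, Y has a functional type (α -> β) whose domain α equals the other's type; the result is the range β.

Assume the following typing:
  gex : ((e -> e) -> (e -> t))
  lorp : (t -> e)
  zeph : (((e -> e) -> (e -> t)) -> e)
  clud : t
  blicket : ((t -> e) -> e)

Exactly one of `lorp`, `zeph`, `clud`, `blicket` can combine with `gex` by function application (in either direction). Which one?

lorp : (t -> e) — neither side's domain matches the other.
zeph — combines: zeph : (((e -> e) -> (e -> t)) -> e) takes gex : ((e -> e) -> (e -> t)) as argument, giving e.
clud : t — neither side's domain matches the other.
blicket : ((t -> e) -> e) — neither side's domain matches the other.

zeph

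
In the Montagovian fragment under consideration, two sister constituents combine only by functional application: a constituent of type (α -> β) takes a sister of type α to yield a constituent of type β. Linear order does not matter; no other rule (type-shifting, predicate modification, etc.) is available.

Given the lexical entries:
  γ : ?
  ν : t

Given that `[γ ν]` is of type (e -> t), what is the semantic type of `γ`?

(t -> (e -> t))

[γ ν] is required to be (e -> t). ν : t cannot yield (e -> t) as functor, so γ : (t -> (e -> t)).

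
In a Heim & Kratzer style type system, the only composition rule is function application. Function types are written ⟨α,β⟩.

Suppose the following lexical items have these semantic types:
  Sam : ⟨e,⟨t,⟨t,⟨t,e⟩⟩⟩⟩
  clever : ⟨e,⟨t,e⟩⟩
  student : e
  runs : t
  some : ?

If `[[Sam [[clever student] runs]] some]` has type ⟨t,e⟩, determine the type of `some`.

⟨⟨t,⟨t,⟨t,e⟩⟩⟩,⟨t,e⟩⟩

For [[Sam [[clever student] runs]] some] to have type ⟨t,e⟩ with [Sam [[clever student] runs]] of type ⟨t,⟨t,⟨t,e⟩⟩⟩, some must be the function: some : ⟨⟨t,⟨t,⟨t,e⟩⟩⟩,⟨t,e⟩⟩.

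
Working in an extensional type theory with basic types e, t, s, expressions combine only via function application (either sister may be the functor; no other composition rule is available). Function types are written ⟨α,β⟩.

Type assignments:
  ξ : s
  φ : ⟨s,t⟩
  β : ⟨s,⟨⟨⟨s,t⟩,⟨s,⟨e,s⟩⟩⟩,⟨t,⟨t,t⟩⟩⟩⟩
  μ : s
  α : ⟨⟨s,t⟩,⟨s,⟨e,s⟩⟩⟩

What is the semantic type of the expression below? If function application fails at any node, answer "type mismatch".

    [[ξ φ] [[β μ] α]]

At [ξ φ], φ : ⟨s,t⟩ takes ξ : s, giving t.
At [β μ], β : ⟨s,⟨⟨⟨s,t⟩,⟨s,⟨e,s⟩⟩⟩,⟨t,⟨t,t⟩⟩⟩⟩ takes μ : s, giving ⟨⟨⟨s,t⟩,⟨s,⟨e,s⟩⟩⟩,⟨t,⟨t,t⟩⟩⟩.
At [[β μ] α], [β μ] : ⟨⟨⟨s,t⟩,⟨s,⟨e,s⟩⟩⟩,⟨t,⟨t,t⟩⟩⟩ takes α : ⟨⟨s,t⟩,⟨s,⟨e,s⟩⟩⟩, giving ⟨t,⟨t,t⟩⟩.
At [[ξ φ] [[β μ] α]], [[β μ] α] : ⟨t,⟨t,t⟩⟩ takes [ξ φ] : t, giving ⟨t,t⟩.

⟨t,t⟩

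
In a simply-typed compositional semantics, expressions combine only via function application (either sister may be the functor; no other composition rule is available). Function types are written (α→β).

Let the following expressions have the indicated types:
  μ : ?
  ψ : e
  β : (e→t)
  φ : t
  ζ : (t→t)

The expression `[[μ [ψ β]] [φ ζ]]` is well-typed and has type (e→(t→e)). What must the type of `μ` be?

[[μ [ψ β]] [φ ζ]] must have type (e→(t→e)). The sister [φ ζ] has type t; that is not a function onto (e→(t→e)), so [μ [ψ β]] must be the functor, of type (t→(e→(t→e))).
[μ [ψ β]] must have type (t→(e→(t→e))). The sister [ψ β] has type t; that is not a function onto (t→(e→(t→e))), so μ must be the functor, of type (t→(t→(e→(t→e)))).

(t→(t→(e→(t→e))))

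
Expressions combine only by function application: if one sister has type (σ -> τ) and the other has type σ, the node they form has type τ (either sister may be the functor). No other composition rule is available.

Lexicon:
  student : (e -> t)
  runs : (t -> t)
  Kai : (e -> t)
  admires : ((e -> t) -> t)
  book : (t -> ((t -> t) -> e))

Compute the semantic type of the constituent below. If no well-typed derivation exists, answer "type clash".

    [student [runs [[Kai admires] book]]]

t

[Kai admires]: admires is ((e -> t) -> t), Kai is (e -> t); result t.
[[Kai admires] book]: book is (t -> ((t -> t) -> e)), [Kai admires] is t; result ((t -> t) -> e).
[runs [[Kai admires] book]]: [[Kai admires] book] is ((t -> t) -> e), runs is (t -> t); result e.
[student [runs [[Kai admires] book]]]: student is (e -> t), [runs [[Kai admires] book]] is e; result t.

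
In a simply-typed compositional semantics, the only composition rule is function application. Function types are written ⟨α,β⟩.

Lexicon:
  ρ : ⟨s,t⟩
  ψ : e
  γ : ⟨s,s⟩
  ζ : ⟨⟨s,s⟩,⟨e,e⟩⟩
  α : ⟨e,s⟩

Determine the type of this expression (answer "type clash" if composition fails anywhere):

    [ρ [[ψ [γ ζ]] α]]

t

At [γ ζ], ζ : ⟨⟨s,s⟩,⟨e,e⟩⟩ takes γ : ⟨s,s⟩, giving ⟨e,e⟩.
At [ψ [γ ζ]], [γ ζ] : ⟨e,e⟩ takes ψ : e, giving e.
At [[ψ [γ ζ]] α], α : ⟨e,s⟩ takes [ψ [γ ζ]] : e, giving s.
At [ρ [[ψ [γ ζ]] α]], ρ : ⟨s,t⟩ takes [[ψ [γ ζ]] α] : s, giving t.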